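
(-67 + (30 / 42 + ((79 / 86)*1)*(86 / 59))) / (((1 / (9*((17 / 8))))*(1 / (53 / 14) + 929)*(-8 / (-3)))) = -0.50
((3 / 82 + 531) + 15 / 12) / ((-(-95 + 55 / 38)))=4199/738 = 5.69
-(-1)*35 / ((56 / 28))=17.50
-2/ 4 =-1/2 = -0.50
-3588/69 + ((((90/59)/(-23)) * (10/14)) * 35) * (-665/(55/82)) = 23762296/14927 = 1591.90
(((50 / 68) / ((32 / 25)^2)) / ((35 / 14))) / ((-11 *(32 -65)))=3125/6319104 = 0.00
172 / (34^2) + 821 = 237312/289 = 821.15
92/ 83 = 1.11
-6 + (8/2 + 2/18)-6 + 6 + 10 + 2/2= 82/9 = 9.11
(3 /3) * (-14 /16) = -7/8 = -0.88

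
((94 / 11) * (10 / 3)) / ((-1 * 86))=-0.33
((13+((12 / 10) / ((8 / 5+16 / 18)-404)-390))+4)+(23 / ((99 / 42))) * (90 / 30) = -34157851/99374 = -343.73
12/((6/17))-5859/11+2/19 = -104193/209 = -498.53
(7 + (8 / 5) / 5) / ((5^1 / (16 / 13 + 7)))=19581/1625 = 12.05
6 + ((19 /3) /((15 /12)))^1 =11.07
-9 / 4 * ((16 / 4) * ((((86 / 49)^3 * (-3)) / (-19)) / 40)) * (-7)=1.34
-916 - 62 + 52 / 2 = -952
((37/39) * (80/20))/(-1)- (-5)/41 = -5873/1599 = -3.67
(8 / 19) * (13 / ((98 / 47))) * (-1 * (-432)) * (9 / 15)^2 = 9502272/23275 = 408.26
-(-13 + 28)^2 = -225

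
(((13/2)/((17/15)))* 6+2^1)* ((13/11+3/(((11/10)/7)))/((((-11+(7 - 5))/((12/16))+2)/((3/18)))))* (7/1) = -966259/11220 = -86.12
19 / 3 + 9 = 46/3 = 15.33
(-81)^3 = -531441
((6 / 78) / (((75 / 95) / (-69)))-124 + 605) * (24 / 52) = 184968/845 = 218.90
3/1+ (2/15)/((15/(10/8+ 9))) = 3.09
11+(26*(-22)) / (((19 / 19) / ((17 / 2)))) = -4851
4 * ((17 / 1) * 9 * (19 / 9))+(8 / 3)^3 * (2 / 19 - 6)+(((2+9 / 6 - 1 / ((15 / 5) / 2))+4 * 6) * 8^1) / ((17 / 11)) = 11504048/8721 = 1319.12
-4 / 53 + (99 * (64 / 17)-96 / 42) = 2335764/6307 = 370.34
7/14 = 1/2 = 0.50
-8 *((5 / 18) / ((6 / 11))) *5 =-20.37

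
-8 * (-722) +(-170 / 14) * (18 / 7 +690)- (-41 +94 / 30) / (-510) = -493653116/187425 = -2633.87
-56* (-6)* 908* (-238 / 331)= -72610944/331 = -219368.41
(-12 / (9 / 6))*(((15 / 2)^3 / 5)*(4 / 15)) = -180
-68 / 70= -34/35 = -0.97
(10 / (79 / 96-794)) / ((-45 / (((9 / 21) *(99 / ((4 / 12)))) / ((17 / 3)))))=57024/9061255 = 0.01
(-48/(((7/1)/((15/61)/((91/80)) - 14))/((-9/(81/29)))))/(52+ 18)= -17751248/4079985 = -4.35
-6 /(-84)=1/14 = 0.07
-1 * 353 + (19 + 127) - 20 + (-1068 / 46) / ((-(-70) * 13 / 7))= -339632/1495 = -227.18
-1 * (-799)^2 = -638401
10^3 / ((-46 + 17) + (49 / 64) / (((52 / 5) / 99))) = -3328000/72257 = -46.06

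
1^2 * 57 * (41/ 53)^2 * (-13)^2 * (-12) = -194316876/2809 = -69176.53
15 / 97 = 0.15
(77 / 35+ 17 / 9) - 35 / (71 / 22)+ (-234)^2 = 174923834/3195 = 54749.24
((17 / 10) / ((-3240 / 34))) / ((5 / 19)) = -5491/81000 = -0.07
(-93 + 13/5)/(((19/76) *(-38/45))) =8136/19 = 428.21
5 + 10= 15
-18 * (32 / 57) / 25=-192/475 = -0.40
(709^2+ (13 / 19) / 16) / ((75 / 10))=152815037/2280 = 67024.14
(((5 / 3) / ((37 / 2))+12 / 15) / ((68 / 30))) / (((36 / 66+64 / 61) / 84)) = 6960954/336515 = 20.69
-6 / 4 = -3/2 = -1.50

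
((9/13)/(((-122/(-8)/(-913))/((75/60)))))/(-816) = 13695/215696 = 0.06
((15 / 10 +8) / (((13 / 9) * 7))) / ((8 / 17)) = 2907/1456 = 2.00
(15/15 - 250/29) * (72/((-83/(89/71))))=1416168/170897 = 8.29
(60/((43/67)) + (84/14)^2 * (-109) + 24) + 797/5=-784129/215 = -3647.11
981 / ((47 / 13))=12753/47 = 271.34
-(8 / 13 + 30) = -398/13 = -30.62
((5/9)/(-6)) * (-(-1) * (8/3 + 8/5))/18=-16/729 = -0.02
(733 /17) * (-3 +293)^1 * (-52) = -11053640/17 = -650214.12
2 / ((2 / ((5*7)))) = 35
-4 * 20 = -80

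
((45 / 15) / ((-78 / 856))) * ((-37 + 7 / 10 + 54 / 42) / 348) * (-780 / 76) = -34.00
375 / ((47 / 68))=25500/47 = 542.55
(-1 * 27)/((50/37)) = -999/50 = -19.98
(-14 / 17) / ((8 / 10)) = -35/34 = -1.03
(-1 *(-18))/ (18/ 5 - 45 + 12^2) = 10/57 = 0.18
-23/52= -0.44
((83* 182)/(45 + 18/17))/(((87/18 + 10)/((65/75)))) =6676852/348435 = 19.16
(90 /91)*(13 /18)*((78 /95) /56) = 39/3724 = 0.01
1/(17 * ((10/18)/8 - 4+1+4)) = 72/1309 = 0.06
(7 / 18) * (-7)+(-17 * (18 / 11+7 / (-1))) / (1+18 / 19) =323083/7326 = 44.10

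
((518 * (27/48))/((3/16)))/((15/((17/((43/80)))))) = 140896/43 = 3276.65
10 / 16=5/8 = 0.62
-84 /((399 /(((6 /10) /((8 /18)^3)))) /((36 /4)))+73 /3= 51911/4560 = 11.38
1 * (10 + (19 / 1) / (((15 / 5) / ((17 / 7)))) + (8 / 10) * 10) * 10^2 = 70100/21 = 3338.10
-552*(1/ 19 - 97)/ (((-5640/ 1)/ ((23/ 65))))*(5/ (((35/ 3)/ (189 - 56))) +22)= -76979022/290225 = -265.24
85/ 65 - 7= -74/13 = -5.69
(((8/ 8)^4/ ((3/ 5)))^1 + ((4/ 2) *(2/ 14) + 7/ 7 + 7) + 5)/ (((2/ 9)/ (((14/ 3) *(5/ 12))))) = 130.83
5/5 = 1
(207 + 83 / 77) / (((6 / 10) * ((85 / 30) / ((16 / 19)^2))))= 41016320/472549 = 86.80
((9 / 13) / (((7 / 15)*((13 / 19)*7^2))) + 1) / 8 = 15133/115934 = 0.13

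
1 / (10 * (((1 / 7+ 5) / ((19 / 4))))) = 133/1440 = 0.09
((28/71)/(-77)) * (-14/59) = 56/46079 = 0.00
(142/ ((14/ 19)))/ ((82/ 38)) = 25631/287 = 89.31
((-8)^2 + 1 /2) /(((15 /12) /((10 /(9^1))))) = 57.33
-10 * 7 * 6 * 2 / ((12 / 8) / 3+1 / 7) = -1306.67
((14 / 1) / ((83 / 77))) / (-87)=-1078/7221 = -0.15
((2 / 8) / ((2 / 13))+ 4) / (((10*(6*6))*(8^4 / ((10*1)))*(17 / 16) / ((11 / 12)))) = 55/1671168 = 0.00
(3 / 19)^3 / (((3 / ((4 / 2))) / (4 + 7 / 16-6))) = -225/54872 = 0.00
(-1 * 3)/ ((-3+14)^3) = -3/1331 = 0.00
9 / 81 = 1/9 = 0.11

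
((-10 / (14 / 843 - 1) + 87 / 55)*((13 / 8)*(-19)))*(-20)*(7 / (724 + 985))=926351517/31168742 = 29.72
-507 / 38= -13.34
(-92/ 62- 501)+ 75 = -427.48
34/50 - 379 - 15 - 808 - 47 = -31208/25 = -1248.32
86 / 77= 1.12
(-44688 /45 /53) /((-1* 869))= 14896/690855 = 0.02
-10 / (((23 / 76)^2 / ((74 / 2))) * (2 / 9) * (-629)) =259920/8993 = 28.90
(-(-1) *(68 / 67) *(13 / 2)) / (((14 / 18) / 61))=242658/469 = 517.39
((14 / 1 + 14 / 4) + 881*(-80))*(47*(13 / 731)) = -86105175/1462 = -58895.47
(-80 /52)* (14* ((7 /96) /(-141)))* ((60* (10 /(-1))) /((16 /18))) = -18375/2444 = -7.52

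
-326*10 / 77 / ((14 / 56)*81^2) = -13040/505197 = -0.03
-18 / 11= -1.64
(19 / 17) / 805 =19/13685 = 0.00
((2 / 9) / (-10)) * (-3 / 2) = 1/30 = 0.03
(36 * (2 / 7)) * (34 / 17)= 144/7 = 20.57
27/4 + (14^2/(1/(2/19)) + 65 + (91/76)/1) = 93.58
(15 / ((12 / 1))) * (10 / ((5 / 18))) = 45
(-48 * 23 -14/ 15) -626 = -25964/15 = -1730.93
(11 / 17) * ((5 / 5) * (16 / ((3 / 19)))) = 3344/51 = 65.57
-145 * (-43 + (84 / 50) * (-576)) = 732743/5 = 146548.60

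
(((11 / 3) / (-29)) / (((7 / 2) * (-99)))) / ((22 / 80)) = 80/60291 = 0.00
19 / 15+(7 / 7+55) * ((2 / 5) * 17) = 382.07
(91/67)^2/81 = 8281/363609 = 0.02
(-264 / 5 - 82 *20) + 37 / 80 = -135387/80 = -1692.34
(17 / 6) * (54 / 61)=2.51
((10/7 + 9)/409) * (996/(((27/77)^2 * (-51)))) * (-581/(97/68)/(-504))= -851907518/260294553 = -3.27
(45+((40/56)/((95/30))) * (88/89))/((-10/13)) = -1391793/23674 = -58.79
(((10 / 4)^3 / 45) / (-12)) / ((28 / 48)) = -25/504 = -0.05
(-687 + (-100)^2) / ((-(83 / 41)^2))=-15655153/6889 = -2272.49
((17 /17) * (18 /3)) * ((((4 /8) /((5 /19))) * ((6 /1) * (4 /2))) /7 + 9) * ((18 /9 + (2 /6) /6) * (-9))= -47619/35 = -1360.54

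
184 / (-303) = -184/303 = -0.61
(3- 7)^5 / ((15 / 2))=-2048/15 = -136.53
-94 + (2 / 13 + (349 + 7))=262.15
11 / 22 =0.50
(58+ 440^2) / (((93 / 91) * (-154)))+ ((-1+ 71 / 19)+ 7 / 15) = -39757494/32395 = -1227.27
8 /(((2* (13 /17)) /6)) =408/13 = 31.38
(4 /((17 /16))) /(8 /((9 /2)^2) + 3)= 5184/4675 = 1.11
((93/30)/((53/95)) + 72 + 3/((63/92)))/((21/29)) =5289397/46746 = 113.15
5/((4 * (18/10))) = 25/36 = 0.69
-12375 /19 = -651.32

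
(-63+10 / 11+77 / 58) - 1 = -39405/638 = -61.76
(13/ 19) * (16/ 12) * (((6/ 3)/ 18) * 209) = 572/27 = 21.19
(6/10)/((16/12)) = 9/20 = 0.45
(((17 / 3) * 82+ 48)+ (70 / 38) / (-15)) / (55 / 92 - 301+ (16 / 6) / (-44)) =-5913116/3466379 = -1.71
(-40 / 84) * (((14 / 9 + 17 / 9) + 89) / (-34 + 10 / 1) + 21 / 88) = 42925/24948 = 1.72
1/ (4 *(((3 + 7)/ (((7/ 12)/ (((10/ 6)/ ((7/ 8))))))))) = 49/6400 = 0.01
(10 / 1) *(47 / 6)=235/3 = 78.33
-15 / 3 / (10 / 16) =-8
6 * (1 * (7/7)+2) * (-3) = -54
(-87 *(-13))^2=1279161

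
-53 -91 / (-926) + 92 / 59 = -2805041/54634 = -51.34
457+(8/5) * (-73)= 1701/5 = 340.20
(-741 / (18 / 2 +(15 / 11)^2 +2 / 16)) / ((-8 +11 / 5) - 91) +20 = 220070/10633 = 20.70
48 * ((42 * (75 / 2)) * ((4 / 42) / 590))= 720/59 = 12.20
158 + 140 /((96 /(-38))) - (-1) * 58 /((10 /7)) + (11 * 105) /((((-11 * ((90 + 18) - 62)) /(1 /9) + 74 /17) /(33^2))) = -154622149/1160160 = -133.28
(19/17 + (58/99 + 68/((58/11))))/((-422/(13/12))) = -9263605/247158648 = -0.04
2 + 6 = 8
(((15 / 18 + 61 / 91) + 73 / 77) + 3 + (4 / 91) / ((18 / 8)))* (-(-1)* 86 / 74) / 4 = 1.59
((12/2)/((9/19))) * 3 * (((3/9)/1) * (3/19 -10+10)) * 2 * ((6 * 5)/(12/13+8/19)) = 89.28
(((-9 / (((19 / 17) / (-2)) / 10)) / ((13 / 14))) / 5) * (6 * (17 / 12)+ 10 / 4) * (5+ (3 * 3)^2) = 8105328/247 = 32815.09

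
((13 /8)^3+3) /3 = 3733/1536 = 2.43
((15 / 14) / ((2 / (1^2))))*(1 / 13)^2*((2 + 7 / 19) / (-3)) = -225/89908 = 0.00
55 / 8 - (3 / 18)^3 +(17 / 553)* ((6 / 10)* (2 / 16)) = 4104637/597240 = 6.87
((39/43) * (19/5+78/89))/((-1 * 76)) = -81159/1454260 = -0.06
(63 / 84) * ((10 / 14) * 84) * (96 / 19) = 4320/19 = 227.37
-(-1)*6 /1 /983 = 6/983 = 0.01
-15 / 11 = -1.36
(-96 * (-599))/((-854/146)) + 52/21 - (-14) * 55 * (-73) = -84595214/1281 = -66038.42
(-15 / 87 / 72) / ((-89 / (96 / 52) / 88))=440/100659 = 0.00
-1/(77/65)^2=-4225/5929 = -0.71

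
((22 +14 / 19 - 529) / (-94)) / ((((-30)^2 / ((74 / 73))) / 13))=4626739/58670100 = 0.08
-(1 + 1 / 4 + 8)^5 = -69343957/1024 = -67718.71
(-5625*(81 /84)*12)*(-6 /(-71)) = -5500.50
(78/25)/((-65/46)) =-276/125 = -2.21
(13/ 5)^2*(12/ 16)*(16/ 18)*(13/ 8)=2197/300 = 7.32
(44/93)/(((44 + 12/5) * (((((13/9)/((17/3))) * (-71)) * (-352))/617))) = 52445/53105728 = 0.00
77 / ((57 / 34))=2618/57 = 45.93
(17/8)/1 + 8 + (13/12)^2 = 1627/144 = 11.30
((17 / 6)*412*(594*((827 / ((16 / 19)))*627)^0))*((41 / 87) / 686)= 4738206/9947 = 476.35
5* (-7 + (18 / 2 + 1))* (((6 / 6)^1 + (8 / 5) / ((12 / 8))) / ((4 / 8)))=62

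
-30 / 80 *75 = -225/8 = -28.12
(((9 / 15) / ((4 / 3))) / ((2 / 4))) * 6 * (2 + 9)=59.40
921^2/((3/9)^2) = 7634169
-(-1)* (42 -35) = 7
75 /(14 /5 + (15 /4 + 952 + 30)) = 1500/19771 = 0.08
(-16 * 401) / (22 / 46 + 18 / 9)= -147568/57 = -2588.91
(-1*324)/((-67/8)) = 2592/67 = 38.69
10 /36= 5/18 = 0.28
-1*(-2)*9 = 18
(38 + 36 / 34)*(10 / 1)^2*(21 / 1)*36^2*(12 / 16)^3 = 762388200/17 = 44846364.71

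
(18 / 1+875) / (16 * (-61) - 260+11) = -893/1225 = -0.73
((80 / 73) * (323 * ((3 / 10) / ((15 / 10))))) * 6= 424.77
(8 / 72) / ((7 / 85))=85/63 = 1.35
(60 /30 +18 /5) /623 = 4/445 = 0.01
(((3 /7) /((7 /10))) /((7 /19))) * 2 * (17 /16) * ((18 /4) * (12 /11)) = 130815/7546 = 17.34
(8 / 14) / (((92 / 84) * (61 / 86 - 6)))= -1032/10465 = -0.10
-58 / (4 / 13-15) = 754/191 = 3.95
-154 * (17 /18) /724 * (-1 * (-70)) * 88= -2015860/1629 = -1237.48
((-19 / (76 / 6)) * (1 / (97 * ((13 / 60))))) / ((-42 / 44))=0.07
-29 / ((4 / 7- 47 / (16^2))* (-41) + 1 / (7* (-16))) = 7424/4073 = 1.82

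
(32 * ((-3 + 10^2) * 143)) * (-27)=-11984544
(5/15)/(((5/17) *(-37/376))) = -6392/555 = -11.52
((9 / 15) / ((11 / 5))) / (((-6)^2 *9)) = 1/1188 = 0.00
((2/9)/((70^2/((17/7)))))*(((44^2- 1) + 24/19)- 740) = 55199/418950 = 0.13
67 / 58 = 1.16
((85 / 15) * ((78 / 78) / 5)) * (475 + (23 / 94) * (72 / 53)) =20128901/37365 = 538.71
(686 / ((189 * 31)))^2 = 9604/700569 = 0.01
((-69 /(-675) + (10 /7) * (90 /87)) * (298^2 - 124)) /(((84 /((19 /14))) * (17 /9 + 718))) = 3.14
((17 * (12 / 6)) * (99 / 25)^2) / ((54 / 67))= 413457/625 = 661.53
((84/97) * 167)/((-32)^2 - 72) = 501/3298 = 0.15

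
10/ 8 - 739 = -2951/4 = -737.75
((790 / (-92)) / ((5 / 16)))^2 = 399424/529 = 755.05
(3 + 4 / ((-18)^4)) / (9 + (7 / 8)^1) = 157466/518319 = 0.30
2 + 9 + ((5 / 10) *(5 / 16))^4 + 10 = 22020721/1048576 = 21.00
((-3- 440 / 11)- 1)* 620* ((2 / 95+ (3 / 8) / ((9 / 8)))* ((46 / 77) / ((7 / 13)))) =-29957408/2793 = -10725.89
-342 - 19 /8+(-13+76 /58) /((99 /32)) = -2665463/7656 = -348.15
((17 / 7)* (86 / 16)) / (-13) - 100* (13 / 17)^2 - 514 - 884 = -306642475/210392 = -1457.48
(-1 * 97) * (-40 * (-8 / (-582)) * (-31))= -1653.33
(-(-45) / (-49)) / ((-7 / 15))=675/343 = 1.97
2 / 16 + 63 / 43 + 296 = 102371/344 = 297.59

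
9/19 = 0.47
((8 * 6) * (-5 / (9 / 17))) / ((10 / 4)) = -544/3 = -181.33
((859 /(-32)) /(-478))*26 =11167/7648 = 1.46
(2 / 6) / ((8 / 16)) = 2/3 = 0.67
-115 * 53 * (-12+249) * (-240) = 346683600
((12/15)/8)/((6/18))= 3/10 = 0.30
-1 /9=-0.11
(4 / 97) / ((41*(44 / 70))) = 70/43747 = 0.00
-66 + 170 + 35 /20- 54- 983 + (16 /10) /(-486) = -4525891/4860 = -931.25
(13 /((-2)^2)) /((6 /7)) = 91/24 = 3.79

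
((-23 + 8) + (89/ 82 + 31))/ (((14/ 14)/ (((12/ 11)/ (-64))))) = -4203/14432 = -0.29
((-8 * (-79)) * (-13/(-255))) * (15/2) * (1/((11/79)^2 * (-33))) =-25638028/67881 = -377.69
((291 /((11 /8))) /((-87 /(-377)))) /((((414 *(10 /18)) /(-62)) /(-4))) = 1250912/1265 = 988.86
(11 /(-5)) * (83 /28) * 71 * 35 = -64823/4 = -16205.75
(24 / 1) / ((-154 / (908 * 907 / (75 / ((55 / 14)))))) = -1647112/245 = -6722.91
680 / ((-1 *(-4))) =170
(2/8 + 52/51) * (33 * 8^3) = 364672/17 = 21451.29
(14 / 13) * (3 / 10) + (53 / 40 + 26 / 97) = 96649/50440 = 1.92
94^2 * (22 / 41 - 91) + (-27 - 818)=-32807369/41 = -800179.73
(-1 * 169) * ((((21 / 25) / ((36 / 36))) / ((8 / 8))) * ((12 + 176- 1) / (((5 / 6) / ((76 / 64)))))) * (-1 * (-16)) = -75657582/125 = -605260.66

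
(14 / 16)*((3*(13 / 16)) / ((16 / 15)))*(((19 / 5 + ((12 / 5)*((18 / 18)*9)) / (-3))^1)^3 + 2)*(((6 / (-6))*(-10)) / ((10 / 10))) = -745.90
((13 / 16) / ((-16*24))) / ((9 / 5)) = -65/55296 = 0.00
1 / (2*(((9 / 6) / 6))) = 2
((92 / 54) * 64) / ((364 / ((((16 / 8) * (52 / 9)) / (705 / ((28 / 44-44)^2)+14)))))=16539392/68684931 = 0.24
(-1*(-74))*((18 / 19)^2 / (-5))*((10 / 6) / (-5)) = 7992/1805 = 4.43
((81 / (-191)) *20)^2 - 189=-4270509/36481 = -117.06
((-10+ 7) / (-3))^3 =1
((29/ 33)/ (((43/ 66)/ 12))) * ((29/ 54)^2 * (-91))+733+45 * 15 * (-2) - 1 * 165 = -12609916/10449 = -1206.81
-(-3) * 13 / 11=39/11 = 3.55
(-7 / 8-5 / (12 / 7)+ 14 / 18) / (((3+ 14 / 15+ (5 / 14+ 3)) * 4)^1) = -7595/73488 = -0.10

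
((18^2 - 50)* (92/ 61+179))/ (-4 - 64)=-1508507/2074 = -727.34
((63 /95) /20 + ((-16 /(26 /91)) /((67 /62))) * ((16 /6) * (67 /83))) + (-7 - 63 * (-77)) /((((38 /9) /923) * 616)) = 110074607/68475 = 1607.52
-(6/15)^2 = -4/25 = -0.16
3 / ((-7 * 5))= -3/35 = -0.09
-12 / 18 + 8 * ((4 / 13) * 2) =166/39 = 4.26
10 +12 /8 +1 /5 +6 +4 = 217/10 = 21.70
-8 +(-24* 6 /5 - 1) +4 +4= -149/5 = -29.80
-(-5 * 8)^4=-2560000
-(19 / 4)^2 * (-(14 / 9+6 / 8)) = 29963/576 = 52.02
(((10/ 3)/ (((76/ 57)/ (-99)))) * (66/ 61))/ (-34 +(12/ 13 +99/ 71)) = 15077205/1783823 = 8.45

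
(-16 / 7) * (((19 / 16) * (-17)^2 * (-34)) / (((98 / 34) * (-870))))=-1586899/149205 = -10.64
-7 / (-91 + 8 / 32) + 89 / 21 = 3655/847 = 4.32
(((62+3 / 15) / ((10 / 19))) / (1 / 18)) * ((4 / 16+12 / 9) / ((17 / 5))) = 990.63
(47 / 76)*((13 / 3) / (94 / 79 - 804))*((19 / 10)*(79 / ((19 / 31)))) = -118210781/144602160 = -0.82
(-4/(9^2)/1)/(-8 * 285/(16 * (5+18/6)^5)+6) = -262144/31827411 = -0.01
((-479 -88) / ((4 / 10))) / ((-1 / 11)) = 31185/2 = 15592.50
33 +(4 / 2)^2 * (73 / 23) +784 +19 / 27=515678/621 = 830.40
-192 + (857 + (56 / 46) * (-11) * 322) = -3647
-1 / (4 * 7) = -1/28 = -0.04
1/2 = 0.50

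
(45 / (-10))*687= -6183/2 = -3091.50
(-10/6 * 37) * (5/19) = -925/57 = -16.23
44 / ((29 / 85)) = 3740/29 = 128.97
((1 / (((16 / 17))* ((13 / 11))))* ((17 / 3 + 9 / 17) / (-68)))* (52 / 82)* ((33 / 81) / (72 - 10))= -9559/28002672 = 0.00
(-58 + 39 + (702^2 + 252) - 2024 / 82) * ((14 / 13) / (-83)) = -21768390/3403 = -6396.82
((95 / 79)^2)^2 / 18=81450625/701101458 = 0.12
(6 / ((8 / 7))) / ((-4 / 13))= -273/16 = -17.06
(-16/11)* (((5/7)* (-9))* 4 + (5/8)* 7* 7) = -50/7 = -7.14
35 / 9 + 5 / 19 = 710/171 = 4.15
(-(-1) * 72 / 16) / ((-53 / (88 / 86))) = -198/2279 = -0.09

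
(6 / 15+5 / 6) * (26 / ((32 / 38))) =9139/240 = 38.08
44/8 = 11/2 = 5.50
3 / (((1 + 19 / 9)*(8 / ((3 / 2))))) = 81/448 = 0.18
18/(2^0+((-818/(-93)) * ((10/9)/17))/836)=26764749/1487953 = 17.99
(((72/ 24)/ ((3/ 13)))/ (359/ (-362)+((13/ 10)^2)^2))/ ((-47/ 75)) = -588250000/52867809 = -11.13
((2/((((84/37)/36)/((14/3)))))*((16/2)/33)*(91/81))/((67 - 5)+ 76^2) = 7696/1114641 = 0.01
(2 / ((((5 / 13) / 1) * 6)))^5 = 371293/759375 = 0.49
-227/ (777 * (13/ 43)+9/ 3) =-9761/10230 = -0.95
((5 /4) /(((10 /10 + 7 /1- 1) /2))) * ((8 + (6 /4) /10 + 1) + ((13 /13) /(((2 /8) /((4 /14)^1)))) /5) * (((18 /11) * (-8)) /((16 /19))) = -224523/4312 = -52.07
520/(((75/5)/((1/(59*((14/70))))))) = 520/177 = 2.94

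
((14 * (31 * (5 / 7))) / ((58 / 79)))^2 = 149940025/841 = 178287.78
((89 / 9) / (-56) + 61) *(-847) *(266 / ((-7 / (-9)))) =-70475845/4 = -17618961.25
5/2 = 2.50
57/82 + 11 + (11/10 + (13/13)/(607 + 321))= 12.80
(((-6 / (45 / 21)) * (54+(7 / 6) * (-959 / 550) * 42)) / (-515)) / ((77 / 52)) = -899132/7789375 = -0.12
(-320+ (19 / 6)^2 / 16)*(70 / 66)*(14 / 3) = -45069955/28512 = -1580.74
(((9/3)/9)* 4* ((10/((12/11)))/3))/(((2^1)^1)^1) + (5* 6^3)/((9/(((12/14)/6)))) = 3625/189 = 19.18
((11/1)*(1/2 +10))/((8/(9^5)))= 852519.94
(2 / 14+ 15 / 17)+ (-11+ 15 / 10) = -2017/238 = -8.47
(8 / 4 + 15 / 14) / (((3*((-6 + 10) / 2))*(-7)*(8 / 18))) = -129/784 = -0.16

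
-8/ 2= -4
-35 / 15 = -7/3 = -2.33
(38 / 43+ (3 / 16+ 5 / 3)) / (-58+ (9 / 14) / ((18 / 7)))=-0.05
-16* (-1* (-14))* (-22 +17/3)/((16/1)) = 686/3 = 228.67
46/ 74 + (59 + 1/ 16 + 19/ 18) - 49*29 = -7247467/5328 = -1360.26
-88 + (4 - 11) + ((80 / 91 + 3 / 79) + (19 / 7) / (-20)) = -13546753/143780 = -94.22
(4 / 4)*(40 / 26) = 20/13 = 1.54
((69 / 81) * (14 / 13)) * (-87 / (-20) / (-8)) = -4669/9360 = -0.50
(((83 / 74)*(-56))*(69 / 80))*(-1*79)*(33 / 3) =34837341/740 = 47077.49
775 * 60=46500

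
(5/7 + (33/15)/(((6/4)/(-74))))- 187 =-30956/105 = -294.82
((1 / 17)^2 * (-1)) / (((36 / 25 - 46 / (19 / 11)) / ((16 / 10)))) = 380/1729087 = 0.00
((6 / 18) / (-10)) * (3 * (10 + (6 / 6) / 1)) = -11/10 = -1.10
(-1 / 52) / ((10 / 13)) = -1/40 = -0.02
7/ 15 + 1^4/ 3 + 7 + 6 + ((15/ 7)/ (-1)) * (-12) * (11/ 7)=54.21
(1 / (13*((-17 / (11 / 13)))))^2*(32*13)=3872/634933 = 0.01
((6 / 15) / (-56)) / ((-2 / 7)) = 1/40 = 0.02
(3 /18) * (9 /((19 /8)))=12/19 = 0.63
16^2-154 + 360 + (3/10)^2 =462.09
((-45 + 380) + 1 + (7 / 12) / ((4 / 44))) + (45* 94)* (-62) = -3143011/12 = -261917.58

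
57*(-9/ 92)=-5.58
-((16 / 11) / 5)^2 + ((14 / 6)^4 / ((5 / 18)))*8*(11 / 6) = 127822328/81675 = 1565.01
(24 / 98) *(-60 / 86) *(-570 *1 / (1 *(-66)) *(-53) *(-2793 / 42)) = -17219700/3311 = -5200.76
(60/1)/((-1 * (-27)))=20/9 = 2.22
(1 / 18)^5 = 1/1889568 = 0.00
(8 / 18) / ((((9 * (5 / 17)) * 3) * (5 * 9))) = 68/54675 = 0.00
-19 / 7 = -2.71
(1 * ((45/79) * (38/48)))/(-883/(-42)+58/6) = 5985/407324 = 0.01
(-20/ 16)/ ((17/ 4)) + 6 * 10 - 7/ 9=9016/153 = 58.93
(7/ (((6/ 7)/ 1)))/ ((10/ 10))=49/6 = 8.17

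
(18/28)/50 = 9/700 = 0.01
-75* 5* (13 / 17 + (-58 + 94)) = -234375/17 = -13786.76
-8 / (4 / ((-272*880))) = 478720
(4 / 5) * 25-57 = -37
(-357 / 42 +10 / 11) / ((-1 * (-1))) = -167/22 = -7.59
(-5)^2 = 25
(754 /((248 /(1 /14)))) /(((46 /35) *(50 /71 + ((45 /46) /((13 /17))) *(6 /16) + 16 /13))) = 1739855/25425983 = 0.07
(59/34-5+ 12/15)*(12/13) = -2514/1105 = -2.28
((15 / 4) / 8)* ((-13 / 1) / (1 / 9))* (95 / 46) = -166725/1472 = -113.26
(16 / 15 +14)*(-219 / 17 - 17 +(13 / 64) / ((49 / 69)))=-178295807/399840 = -445.92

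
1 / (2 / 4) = 2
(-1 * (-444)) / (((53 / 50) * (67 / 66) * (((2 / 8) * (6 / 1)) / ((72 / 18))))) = 3907200/3551 = 1100.31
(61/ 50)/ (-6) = -61/300 = -0.20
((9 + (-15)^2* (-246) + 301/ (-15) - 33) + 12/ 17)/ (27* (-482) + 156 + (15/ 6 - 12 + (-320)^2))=-28250614/45661575 = -0.62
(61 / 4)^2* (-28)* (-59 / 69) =1536773/276 = 5568.02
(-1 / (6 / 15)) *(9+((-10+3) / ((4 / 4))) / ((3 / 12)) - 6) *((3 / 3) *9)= 1125/2 = 562.50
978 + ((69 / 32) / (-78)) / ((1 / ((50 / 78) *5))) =977.91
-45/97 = -0.46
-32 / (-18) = 16/9 = 1.78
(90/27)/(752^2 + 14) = 5/848277 = 0.00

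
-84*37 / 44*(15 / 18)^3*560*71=-160903750/99 = -1625290.40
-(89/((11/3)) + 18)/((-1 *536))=0.08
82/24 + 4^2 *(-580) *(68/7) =-7572193/84 = -90145.15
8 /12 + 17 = 53/3 = 17.67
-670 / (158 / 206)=-69010/79 = -873.54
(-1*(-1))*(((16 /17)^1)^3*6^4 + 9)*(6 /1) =32115798/4913 = 6536.90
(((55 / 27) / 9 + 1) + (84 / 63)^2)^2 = 9.02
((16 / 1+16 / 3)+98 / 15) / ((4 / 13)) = 2717/30 = 90.57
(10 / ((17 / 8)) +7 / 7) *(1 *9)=873/17 = 51.35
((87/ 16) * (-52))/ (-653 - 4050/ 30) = 1131/3152 = 0.36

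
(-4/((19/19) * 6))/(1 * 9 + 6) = -2/45 = -0.04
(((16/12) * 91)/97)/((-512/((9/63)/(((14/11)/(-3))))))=143/173824 = 0.00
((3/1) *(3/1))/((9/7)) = 7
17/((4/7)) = 119/4 = 29.75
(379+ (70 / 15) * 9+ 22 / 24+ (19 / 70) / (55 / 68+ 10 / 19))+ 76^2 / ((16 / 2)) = 92101657/80500 = 1144.12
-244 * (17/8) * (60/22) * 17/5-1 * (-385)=-48652/11 = -4422.91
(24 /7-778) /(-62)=2711/217 = 12.49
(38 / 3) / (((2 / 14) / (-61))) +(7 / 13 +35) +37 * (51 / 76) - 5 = -5353.30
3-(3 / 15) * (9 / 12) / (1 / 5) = 2.25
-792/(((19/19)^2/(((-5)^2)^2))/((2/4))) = -247500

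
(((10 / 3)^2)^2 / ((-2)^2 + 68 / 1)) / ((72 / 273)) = 6.50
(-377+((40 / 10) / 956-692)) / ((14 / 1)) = -127745/1673 = -76.36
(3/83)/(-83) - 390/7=-2686731/48223 = -55.71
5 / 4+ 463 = 1857/4 = 464.25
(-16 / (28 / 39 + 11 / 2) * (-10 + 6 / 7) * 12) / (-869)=-958464/2950255 = -0.32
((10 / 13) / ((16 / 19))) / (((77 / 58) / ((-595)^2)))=139334125/572 = 243591.13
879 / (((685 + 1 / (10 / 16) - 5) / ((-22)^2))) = 177265/284 = 624.17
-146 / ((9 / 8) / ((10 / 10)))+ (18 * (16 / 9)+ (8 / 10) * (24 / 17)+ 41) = -42571/765 = -55.65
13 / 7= 1.86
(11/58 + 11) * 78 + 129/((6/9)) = 61845/58 = 1066.29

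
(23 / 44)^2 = 529/1936 = 0.27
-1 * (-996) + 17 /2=2009/2 = 1004.50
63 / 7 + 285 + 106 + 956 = 1356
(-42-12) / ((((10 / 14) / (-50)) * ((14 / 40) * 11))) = 10800/11 = 981.82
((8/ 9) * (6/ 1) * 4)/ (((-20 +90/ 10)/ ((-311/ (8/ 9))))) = 7464/11 = 678.55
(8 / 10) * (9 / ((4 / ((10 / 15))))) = 6/5 = 1.20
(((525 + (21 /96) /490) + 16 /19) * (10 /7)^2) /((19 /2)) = 111899295/990584 = 112.96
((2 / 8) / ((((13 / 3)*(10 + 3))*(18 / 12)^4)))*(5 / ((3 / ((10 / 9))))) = 200/123201 = 0.00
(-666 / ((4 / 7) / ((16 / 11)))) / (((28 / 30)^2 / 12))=-1798200/77 = -23353.25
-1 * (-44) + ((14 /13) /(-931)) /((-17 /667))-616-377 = -27892623/29393 = -948.95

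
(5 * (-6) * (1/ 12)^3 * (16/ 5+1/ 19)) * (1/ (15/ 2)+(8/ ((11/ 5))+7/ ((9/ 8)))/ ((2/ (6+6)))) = -503773/150480 = -3.35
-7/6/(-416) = 7/2496 = 0.00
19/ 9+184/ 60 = 233/45 = 5.18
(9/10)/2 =9/20 = 0.45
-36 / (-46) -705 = -16197/23 = -704.22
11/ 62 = 0.18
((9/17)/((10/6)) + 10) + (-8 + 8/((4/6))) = 1217/85 = 14.32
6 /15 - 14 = -68/5 = -13.60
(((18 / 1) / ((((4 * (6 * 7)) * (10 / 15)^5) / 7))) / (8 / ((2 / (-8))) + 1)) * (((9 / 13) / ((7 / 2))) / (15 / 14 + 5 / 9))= -59049/2643680 = -0.02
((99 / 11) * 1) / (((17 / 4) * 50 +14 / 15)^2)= 8100/40998409 = 0.00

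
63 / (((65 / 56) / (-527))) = -28603.94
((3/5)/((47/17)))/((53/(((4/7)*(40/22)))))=816/191807 = 0.00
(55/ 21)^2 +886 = 892.86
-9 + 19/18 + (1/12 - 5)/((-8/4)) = -395/72 = -5.49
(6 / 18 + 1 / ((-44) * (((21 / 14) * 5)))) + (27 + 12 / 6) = 9679/330 = 29.33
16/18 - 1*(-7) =71/9 = 7.89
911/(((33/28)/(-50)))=-1275400/33 = -38648.48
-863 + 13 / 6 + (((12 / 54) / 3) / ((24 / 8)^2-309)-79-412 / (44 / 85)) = -38663668/22275 = -1735.74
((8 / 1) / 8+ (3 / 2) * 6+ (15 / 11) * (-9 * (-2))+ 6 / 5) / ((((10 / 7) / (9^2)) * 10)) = 557361/2750 = 202.68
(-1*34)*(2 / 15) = -68/15 = -4.53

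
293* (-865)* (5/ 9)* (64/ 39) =-81102400/351 = -231060.97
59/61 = 0.97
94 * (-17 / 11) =-1598/11 = -145.27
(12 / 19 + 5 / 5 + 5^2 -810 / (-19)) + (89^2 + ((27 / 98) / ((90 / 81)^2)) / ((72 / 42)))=850177851/106400 = 7990.39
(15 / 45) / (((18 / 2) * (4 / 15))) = 5/36 = 0.14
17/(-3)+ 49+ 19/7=46.05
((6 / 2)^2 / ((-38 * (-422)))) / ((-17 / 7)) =-63/272612 = 0.00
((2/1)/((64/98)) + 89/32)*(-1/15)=-187/480 = -0.39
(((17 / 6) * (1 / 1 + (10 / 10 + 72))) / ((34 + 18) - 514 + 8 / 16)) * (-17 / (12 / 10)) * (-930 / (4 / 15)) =-41435375/1846 = -22446.03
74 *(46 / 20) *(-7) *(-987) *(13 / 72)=25478089/120 = 212317.41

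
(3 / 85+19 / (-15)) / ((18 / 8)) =-1256/2295 = -0.55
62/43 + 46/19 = 3156/817 = 3.86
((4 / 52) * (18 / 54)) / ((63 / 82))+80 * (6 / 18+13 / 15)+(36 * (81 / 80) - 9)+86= 10294013/49140 = 209.48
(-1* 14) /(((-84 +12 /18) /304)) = 6384/125 = 51.07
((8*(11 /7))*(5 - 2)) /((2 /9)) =1188/7 = 169.71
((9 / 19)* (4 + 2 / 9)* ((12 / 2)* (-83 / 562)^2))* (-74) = -1529358/78961 = -19.37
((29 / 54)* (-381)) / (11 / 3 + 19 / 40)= -73660/1491 = -49.40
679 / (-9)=-679/9 = -75.44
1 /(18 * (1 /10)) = 5/9 = 0.56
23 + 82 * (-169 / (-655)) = 28923/655 = 44.16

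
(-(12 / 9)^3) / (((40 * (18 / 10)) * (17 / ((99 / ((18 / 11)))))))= -484/4131 = -0.12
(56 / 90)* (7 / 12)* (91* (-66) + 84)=-32242/15 = -2149.47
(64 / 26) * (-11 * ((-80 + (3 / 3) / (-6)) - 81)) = 170192/39 = 4363.90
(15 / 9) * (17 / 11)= 85/33 = 2.58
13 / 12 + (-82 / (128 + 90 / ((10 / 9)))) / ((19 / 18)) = 33911/47652 = 0.71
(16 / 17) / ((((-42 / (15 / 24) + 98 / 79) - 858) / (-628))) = 992240/1551097 = 0.64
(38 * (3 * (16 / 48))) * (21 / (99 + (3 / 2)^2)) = 1064/135 = 7.88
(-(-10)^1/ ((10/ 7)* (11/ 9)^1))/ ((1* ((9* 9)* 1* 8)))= 7/792 = 0.01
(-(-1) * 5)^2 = 25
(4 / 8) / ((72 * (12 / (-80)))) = -5/108 = -0.05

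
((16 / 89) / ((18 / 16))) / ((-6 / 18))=-128/267 = -0.48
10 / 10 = 1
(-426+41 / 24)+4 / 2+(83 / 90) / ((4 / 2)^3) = -303967/720 = -422.18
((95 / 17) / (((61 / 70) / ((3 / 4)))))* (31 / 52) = 309225/107848 = 2.87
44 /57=0.77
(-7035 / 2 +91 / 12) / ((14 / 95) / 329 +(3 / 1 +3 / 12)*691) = -1.56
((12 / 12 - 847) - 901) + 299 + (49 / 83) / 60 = -7210991/4980 = -1447.99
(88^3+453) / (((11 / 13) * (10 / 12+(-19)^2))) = 4091550/1837 = 2227.30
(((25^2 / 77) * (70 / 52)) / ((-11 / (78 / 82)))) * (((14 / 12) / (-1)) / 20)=4375/79376 = 0.06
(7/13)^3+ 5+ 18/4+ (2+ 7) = 81975/4394 = 18.66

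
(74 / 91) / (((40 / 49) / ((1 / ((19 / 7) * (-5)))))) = -1813/24700 = -0.07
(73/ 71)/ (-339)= -73/24069 = 0.00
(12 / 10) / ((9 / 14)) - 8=-92/15 = -6.13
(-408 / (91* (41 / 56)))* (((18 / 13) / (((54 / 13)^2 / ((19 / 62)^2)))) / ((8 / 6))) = -0.03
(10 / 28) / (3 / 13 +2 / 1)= 65/406 = 0.16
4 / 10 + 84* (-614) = -257878/5 = -51575.60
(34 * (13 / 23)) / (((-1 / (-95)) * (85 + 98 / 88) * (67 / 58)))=107158480/5838849 = 18.35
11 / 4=2.75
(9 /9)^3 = 1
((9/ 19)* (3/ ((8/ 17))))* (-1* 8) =-24.16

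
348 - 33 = 315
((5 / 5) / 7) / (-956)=-1/6692 = 0.00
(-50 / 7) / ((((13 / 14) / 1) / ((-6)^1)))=600/13 = 46.15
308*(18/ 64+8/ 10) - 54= 11161/40 = 279.02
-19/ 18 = -1.06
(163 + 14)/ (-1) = -177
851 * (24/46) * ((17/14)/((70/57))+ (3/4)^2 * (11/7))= 814851/980 = 831.48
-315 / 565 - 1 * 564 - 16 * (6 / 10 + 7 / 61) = -19851619/34465 = -575.99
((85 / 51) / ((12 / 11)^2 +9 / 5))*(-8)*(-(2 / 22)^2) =200/5427 = 0.04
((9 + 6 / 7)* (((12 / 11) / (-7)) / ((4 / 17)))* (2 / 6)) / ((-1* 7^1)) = 1173/3773 = 0.31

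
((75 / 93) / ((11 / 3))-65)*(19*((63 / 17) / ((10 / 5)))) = -13220865/5797 = -2280.64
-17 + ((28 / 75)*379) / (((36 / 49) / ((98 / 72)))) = 5956753/24300 = 245.13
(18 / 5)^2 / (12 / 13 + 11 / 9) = 37908/6275 = 6.04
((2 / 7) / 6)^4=1/194481 = 0.00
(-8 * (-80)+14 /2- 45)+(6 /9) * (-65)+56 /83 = 139276/249 = 559.34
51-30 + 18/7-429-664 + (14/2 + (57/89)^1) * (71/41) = -1056.20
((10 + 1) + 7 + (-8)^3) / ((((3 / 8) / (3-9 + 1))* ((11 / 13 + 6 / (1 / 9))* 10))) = 12.01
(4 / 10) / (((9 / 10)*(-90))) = -2/405 = 0.00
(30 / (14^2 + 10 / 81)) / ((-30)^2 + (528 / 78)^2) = 1215/7512668 = 0.00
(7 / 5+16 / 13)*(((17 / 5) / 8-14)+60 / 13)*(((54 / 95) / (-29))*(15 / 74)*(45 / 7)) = 30567699/50774360 = 0.60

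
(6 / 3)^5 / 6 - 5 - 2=-5/3 = -1.67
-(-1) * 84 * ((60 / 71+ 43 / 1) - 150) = -633108/71 = -8917.01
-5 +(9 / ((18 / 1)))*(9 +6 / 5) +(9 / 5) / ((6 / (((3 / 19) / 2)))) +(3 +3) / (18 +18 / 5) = 0.40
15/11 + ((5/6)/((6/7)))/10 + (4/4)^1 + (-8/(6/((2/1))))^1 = -163/792 = -0.21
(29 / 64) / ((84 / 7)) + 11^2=92957/768 = 121.04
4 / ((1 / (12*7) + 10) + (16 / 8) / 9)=1008/2579 = 0.39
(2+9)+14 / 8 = 51/4 = 12.75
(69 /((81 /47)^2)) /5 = 50807/10935 = 4.65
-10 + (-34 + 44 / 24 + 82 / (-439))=-111559/2634 = -42.35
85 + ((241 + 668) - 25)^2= 781541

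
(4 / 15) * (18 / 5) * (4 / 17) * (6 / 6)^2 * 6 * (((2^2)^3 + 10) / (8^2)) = 666/425 = 1.57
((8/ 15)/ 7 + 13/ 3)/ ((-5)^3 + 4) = -463/12705 = -0.04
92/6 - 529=-1541/3 = -513.67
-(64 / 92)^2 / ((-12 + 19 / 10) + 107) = -2560/512601 = 0.00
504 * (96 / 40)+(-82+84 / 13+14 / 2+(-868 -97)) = 11444/65 = 176.06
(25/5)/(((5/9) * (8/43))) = 387/8 = 48.38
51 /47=1.09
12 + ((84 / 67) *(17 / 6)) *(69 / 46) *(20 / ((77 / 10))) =19044/737 = 25.84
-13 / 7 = -1.86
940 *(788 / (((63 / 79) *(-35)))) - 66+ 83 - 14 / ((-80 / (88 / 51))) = -994138396/37485 = -26520.97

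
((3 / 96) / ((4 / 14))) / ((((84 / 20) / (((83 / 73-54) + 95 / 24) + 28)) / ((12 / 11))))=-183125/308352 = -0.59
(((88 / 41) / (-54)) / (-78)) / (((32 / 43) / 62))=14663/345384 = 0.04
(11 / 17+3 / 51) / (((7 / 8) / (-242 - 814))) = -101376/119 = -851.90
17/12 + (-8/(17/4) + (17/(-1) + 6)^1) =-11.47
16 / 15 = 1.07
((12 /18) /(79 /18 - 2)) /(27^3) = 4/282123 = 0.00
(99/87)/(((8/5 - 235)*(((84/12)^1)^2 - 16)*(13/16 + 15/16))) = -20/236901 = 0.00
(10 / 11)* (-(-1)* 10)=100/11 = 9.09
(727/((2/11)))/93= 7997/186 = 42.99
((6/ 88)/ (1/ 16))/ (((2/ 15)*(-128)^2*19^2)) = 45/32530432 = 0.00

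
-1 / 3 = -0.33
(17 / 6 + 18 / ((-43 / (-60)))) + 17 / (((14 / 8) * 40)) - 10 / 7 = 120839/4515 = 26.76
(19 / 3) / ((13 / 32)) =608/39 = 15.59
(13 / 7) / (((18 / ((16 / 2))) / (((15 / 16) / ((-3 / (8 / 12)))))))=-65/378 = -0.17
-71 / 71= -1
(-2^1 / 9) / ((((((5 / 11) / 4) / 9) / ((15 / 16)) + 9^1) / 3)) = -198/2677 = -0.07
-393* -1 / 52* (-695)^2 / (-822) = -63276275/14248 = -4441.06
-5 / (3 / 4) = -20/3 = -6.67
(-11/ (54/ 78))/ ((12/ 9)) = -143/12 = -11.92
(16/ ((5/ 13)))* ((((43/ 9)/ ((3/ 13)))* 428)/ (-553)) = -49764416/74655 = -666.59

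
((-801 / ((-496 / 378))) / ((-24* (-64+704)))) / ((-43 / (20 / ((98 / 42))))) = 21627/2729984 = 0.01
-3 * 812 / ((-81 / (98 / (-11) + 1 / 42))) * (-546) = 43332380/297 = 145900.27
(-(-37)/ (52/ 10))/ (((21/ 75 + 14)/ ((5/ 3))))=23125/27846 = 0.83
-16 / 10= -8/5 = -1.60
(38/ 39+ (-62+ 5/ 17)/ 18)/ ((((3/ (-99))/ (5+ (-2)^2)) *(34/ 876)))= 70542747/3757 = 18776.35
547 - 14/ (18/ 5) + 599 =10279/9 = 1142.11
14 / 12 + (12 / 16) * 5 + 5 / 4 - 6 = 1/6 = 0.17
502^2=252004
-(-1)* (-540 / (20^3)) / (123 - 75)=-9/6400 = 0.00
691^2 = 477481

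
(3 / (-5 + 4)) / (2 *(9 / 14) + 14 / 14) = -21/16 = -1.31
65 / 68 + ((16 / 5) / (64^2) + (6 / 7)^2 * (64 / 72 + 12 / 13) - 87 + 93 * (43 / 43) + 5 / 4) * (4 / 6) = 46276943/6930560 = 6.68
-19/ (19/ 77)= -77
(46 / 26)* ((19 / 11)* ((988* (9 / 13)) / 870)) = 49818/20735 = 2.40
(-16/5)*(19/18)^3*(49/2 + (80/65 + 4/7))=-32834033/331695 = -98.99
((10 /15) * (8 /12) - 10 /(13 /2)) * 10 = -1280/117 = -10.94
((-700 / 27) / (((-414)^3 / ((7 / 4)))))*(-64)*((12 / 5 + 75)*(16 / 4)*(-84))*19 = 179347840/8869743 = 20.22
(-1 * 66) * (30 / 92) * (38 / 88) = -855/92 = -9.29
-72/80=-9/10 = -0.90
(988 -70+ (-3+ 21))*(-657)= -614952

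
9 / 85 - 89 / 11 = -7466/935 = -7.99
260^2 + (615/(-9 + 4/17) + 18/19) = 191179637/2831 = 67530.78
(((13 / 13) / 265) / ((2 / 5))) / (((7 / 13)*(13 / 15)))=15/742 = 0.02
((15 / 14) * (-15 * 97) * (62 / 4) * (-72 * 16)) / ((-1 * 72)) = -2706300/7 = -386614.29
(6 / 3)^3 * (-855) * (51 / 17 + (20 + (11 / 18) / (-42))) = -3301630/21 = -157220.48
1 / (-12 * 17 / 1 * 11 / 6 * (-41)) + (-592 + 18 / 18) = -9062393/15334 = -591.00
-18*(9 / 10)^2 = -729/50 = -14.58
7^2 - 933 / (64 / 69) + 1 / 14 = -428655/448 = -956.82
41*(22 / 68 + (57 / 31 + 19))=914505/1054 = 867.65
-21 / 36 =-7/12 = -0.58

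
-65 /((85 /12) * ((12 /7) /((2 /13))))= -14/17 = -0.82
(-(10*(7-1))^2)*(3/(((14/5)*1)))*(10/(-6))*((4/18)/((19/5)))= 50000/133 = 375.94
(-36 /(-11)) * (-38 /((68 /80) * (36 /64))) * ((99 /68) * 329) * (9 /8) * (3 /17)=-121519440/4913 = -24734.26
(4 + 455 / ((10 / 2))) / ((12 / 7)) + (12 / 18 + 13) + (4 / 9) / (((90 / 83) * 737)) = 82482019/1193940 = 69.08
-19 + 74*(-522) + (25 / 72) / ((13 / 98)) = -18085571/468 = -38644.38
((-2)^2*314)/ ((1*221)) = 1256/221 = 5.68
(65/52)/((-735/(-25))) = 25/588 = 0.04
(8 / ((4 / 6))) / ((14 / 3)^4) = 243/9604 = 0.03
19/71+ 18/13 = 1.65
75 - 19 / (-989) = 74194/989 = 75.02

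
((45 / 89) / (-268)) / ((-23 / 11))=495/548596 = 0.00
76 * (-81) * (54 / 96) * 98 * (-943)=640013157/2 = 320006578.50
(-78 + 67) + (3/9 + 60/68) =-499/51 = -9.78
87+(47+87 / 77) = 135.13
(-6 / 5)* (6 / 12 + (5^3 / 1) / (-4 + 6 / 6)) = 247/5 = 49.40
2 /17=0.12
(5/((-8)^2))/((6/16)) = 5/24 = 0.21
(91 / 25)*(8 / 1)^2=5824/25 = 232.96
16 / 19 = 0.84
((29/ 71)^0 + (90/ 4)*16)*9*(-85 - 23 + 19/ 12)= -1382991/4 = -345747.75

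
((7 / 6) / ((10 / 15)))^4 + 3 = 3169/256 = 12.38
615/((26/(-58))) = -17835/13 = -1371.92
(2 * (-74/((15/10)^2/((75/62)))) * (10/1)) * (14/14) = -795.70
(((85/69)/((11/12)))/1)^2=115600/64009 = 1.81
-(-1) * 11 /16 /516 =11/8256 = 0.00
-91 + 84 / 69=-2065/23 = -89.78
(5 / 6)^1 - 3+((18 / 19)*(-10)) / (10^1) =-355/114 = -3.11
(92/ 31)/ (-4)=-23/31 = -0.74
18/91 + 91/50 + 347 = 1588031/4550 = 349.02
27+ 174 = 201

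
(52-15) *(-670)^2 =16609300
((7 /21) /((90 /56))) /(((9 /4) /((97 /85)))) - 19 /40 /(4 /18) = -3358181/1652400 = -2.03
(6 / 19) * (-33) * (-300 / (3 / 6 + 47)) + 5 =25565/361 = 70.82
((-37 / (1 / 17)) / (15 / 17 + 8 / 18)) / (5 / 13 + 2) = -1251081/6293 = -198.81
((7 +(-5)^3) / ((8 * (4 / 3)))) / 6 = -59/32 = -1.84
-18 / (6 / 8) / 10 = -12/5 = -2.40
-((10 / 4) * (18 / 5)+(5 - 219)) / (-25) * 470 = -3854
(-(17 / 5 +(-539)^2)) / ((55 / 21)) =-30505062/275 = -110927.50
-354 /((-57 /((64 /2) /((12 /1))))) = 944/57 = 16.56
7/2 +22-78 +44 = -8.50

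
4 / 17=0.24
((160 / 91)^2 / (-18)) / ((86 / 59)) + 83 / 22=257686801/70504434 = 3.65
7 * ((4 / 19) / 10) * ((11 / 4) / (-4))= -77/760 = -0.10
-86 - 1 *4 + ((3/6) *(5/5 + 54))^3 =165655/8 = 20706.88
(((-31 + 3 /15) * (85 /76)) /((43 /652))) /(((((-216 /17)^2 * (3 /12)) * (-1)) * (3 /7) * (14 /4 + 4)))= 431641441/107206740 = 4.03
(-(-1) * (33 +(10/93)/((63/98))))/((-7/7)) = -27761/837 = -33.17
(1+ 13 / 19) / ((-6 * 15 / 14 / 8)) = -1792/855 = -2.10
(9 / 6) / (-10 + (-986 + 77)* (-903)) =3/1641634 = 0.00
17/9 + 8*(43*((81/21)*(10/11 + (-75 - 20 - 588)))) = -627189467/693 = -905035.31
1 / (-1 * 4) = -0.25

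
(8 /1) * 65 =520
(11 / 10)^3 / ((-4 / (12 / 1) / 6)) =-11979/500 = -23.96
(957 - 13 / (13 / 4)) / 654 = 953/654 = 1.46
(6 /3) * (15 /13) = 30/13 = 2.31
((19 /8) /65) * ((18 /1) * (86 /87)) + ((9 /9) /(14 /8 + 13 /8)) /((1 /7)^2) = 1544017/101790 = 15.17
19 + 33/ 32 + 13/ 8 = 693/32 = 21.66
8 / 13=0.62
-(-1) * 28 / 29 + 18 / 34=737/493 = 1.49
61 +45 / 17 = 1082/17 = 63.65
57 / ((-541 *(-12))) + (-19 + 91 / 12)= -18515/1623 = -11.41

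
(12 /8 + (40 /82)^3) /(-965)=-222763/133017530 = 0.00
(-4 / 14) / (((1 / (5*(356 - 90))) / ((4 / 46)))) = -760/23 = -33.04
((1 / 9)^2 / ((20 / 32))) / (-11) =-8/4455 = 0.00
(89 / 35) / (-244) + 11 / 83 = 86553/708820 = 0.12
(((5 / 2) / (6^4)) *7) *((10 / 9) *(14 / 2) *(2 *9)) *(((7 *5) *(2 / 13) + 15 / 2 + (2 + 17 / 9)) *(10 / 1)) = 24040625/75816 = 317.09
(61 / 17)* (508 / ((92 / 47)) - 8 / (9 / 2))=3254533/3519 = 924.85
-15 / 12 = -5/4 = -1.25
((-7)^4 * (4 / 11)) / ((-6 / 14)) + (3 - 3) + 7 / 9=-201607/99 = -2036.43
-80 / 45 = -16/9 = -1.78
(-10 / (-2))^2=25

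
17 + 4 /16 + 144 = 645/4 = 161.25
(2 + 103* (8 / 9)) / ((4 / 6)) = 140.33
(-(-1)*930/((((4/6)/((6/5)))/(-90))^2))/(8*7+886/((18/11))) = 40852.20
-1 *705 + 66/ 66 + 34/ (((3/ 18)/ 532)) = 107824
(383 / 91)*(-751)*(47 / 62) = -13518751/5642 = -2396.09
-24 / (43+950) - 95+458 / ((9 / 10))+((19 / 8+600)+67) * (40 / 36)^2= 7389431/5958 = 1240.25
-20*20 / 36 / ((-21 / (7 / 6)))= 50/81 = 0.62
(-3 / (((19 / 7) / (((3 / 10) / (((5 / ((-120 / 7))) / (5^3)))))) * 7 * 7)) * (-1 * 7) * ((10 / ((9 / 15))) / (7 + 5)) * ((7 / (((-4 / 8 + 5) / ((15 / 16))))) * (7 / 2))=-21875/152 = -143.91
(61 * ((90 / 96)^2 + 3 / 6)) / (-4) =-21533/1024 = -21.03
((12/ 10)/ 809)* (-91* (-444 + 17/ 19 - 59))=1041768/15371 = 67.77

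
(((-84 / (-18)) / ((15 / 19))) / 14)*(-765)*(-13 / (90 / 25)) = 20995/18 = 1166.39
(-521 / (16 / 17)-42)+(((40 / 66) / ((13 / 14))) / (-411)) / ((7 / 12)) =-560050477/940368 = -595.57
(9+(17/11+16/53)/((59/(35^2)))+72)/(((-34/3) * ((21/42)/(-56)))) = 689720976/584749 = 1179.52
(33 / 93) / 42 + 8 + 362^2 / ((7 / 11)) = 268126451/1302 = 205934.29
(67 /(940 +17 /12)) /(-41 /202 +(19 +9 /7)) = 1136856/320800909 = 0.00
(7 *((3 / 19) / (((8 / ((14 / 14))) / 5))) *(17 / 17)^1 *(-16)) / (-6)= 35/19 = 1.84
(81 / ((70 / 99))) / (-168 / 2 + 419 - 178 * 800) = -81/100450 = 0.00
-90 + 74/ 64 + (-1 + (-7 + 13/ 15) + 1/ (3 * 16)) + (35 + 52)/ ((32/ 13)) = -4849/80 = -60.61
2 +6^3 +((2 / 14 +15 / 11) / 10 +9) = 87453/385 = 227.15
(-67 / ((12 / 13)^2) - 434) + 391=-17515/144 = -121.63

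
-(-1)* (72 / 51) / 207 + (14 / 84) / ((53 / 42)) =8635/62169 = 0.14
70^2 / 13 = 4900/13 = 376.92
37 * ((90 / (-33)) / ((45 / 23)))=-1702/33 = -51.58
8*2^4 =128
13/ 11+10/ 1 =123/11 = 11.18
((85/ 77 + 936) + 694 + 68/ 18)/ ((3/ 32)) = 36255136/2079 = 17438.74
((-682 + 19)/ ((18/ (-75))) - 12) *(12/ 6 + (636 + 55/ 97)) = 340737441/194 = 1756378.56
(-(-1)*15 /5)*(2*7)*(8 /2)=168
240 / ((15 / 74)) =1184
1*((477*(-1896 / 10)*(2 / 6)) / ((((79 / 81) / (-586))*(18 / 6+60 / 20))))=15094188/5 = 3018837.60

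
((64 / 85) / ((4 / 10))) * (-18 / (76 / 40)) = -5760/323 = -17.83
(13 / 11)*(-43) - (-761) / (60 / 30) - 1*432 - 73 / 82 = -46547/451 = -103.21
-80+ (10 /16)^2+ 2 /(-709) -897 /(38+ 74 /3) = -200313405/2132672 = -93.93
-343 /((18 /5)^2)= -8575/324 = -26.47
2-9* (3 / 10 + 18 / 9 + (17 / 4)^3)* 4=-227549/80 = -2844.36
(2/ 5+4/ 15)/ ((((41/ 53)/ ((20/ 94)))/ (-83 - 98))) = -191860/5781 = -33.19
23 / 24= 0.96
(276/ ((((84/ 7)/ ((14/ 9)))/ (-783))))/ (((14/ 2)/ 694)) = -2777388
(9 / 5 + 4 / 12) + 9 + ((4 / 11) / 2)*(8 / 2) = 1957/165 = 11.86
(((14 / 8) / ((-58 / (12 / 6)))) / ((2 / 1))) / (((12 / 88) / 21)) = -539/116 = -4.65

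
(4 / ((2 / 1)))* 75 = 150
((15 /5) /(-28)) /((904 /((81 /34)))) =-243/860608 = 0.00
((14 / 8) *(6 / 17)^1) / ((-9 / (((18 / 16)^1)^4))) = -15309/139264 = -0.11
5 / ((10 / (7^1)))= 7/2 = 3.50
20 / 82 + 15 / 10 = 143/82 = 1.74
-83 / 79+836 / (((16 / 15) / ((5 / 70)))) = 243017/4424 = 54.93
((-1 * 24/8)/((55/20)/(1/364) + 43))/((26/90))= -15/1508 = -0.01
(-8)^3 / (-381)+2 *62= 47756/381 = 125.34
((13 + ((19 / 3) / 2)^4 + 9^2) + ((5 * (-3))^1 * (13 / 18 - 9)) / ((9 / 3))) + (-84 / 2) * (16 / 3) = 15481/1296 = 11.95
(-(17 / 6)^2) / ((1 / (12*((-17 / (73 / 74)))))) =363562/219 = 1660.10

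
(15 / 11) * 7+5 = 14.55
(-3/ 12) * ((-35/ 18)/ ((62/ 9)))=35/496 = 0.07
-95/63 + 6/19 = -1427/1197 = -1.19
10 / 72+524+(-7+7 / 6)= 18659/36 = 518.31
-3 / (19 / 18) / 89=-54/1691 = -0.03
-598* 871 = -520858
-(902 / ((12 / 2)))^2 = -203401/9 = -22600.11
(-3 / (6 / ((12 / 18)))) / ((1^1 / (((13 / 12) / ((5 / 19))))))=-1.37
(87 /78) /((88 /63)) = 1827/2288 = 0.80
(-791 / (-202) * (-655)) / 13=-518105/2626 = -197.30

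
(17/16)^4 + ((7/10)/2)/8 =431941/327680 = 1.32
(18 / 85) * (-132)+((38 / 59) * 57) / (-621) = -29079458/1038105 = -28.01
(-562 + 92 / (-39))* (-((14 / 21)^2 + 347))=68825270/351 = 196083.39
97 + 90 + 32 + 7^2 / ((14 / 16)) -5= 270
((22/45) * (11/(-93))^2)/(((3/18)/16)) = 85184/129735 = 0.66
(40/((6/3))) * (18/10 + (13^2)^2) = 571256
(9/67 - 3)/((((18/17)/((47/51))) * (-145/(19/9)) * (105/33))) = 314336/27542025 = 0.01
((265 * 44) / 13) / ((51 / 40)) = 466400/663 = 703.47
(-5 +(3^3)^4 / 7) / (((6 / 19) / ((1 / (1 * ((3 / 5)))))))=25241785/63 = 400663.25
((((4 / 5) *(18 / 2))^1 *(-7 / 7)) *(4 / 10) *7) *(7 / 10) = -1764/125 = -14.11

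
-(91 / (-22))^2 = -8281/484 = -17.11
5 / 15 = 1/3 = 0.33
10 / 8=5/4 = 1.25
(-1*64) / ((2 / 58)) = -1856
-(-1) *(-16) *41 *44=-28864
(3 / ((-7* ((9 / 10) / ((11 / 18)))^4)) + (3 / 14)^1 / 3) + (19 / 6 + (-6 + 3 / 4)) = -844924261/401769396 = -2.10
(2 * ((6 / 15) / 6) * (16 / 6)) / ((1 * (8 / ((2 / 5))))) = 4/225 = 0.02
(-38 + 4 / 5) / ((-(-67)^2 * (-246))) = -31/920245 = 0.00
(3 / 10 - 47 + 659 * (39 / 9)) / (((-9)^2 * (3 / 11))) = 926959/7290 = 127.15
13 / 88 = 0.15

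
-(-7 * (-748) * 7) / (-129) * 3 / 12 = 9163/129 = 71.03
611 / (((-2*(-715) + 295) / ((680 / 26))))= 3196/345 = 9.26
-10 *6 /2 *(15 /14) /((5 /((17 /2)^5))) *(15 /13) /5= -191680695/2912 = -65824.41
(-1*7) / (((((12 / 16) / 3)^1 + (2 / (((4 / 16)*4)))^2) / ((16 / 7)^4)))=-262144/5831 = -44.96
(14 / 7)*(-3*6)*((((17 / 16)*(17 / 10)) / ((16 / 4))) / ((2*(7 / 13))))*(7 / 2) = -33813/640 = -52.83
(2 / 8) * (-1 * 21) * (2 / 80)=-0.13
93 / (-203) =-93/203 = -0.46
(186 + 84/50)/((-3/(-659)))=1030676/25 = 41227.04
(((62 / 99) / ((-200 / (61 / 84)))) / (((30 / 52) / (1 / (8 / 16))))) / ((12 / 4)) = -24583/9355500 = 0.00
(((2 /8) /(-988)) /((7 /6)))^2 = 9/191324224 = 0.00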